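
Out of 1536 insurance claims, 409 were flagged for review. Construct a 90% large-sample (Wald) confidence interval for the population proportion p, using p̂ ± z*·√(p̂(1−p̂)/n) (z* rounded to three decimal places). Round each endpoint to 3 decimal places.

The sample proportion is 409/1536 = 0.26628.
SE = √(p̂(1−p̂)/n) = √(0.195373/1536) = 0.011278.
The 90% critical value is z* = 1.645.
Margin = 1.645·0.011278 = 0.01855.
Interval: 0.26628 ± 0.01855 → (0.248, 0.285).

(0.248, 0.285)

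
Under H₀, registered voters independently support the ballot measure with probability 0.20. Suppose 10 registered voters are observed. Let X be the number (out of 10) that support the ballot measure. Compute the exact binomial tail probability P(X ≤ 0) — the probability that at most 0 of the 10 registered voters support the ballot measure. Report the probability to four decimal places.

X is binomial with n = 10 and p = 0.20.
P(X ≤ 0) = C(10,0)·0.20^0·0.80^10.
= 0.107374 = 0.1074.

P = 0.1074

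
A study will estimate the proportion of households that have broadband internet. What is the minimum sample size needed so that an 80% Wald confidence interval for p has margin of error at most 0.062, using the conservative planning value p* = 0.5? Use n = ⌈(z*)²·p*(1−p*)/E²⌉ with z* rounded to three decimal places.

The 80% critical value is z* = 1.282.
p*(1−p*) = 0.2500.
Required n before rounding: 1.643524 × 0.2500 / 0.062² = 106.889.
Rounding up, n = 107.

n = 107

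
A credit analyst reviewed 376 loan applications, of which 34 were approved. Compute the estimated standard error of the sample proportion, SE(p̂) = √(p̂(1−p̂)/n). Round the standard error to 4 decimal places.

SE = 0.0148

With x = 34 successes in n = 376, p̂ = 0.09043.
p̂(1−p̂) = 0.09043·0.90957 = 0.082252.
Dividing by n and taking the root: √0.000218755 = 0.0148.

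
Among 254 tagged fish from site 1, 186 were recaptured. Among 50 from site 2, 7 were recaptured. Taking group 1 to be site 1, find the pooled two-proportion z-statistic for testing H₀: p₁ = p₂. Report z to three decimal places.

Sample proportions: p̂₁ = 186/254 = 0.73228 and p̂₂ = 7/50 = 0.14000.
Pooled p̂ = (186+7)/(254+50) = 193/304 = 0.63487.
SE = √[p̂(1−p̂)(1/n₁+1/n₂)] = √[0.63487·0.36513·(1/254+1/50)] ≈ 0.074491.
z = 0.59228/0.074491 = 7.951.

z = 7.951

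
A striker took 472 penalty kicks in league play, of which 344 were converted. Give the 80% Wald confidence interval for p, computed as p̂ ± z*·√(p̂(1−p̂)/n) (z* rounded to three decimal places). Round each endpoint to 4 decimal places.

Sample proportion p̂ = 344/472 = 0.72881.
SE(p̂) = √(0.72881·0.27119/472) = 0.020463.
z* = 1.282 at the 80% level.
Margin of error: 1.282 × 0.020463 = 0.02623.
So the interval runs from 0.7026 to 0.7550.

(0.7026, 0.7550)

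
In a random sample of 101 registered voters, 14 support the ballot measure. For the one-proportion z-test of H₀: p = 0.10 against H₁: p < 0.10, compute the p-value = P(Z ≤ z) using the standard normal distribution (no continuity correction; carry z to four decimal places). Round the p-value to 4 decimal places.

p-value = 0.9021

p̂ = 14/101 = 0.13861.
Under H₀, SE = √(p₀(1−p₀)/n) = √(0.10·0.90/101) = √0.000891089 = 0.029851.
z = (p̂ − p₀)/SE = (14/101 − 0.10)/0.029851 ≈ 1.2935.
From the standard normal, P(Z ≤ z) = 0.9021.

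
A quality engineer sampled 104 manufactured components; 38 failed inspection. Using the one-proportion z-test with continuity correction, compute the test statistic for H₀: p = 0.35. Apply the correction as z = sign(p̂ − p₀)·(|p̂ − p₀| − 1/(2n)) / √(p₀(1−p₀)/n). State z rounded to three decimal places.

The sample proportion is 38/104 = 0.36538. p̂ − p₀ = 0.015385.
Continuity correction 1/(2n) = 1/208 = 0.004808.
Corrected numerator: |0.015385| − 0.004808 = 0.010577.
Null standard error: √(0.35·0.65/104) = √0.002187500 = 0.046771.
z = (+)0.010577/0.046771 = 0.226.

z = 0.226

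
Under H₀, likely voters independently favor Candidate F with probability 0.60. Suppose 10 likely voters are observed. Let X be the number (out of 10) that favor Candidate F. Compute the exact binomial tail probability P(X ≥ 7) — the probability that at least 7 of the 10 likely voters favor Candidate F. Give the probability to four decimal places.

P = 0.3823

X ~ Binomial(n=10, p=0.60).
P(X ≥ 7) = C(10,7)·0.60^7·0.40^3 + C(10,8)·0.60^8·0.40^2 + C(10,9)·0.60^9·0.40^1 + C(10,10)·0.60^10·0.40^0.
= 0.214991 + 0.120932 + 0.040311 + 0.006047 = 0.3823.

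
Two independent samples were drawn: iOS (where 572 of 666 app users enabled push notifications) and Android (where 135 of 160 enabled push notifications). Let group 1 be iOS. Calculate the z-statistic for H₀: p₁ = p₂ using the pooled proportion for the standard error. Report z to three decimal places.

Sample proportions: p̂₁ = 572/666 = 0.85886 and p̂₂ = 135/160 = 0.84375.
Pooling: p̂ = 707/826 = 0.85593.
SE = √[p̂(1−p̂)(1/n₁+1/n₂)] = √[0.85593·0.14407·(1/666+1/160)] ≈ 0.030917.
z = (p̂₁ − p̂₂)/SE = (0.85886 − 0.84375)/0.030917 = 0.01511/0.030917 = 0.489.

z = 0.489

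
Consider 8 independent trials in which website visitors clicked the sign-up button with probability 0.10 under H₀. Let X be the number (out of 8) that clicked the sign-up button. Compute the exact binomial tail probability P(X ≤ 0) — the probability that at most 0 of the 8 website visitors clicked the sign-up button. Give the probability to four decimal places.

P = 0.4305

X ~ Binomial(n=8, p=0.10).
P(X ≤ 0) = C(8,0)·0.10^0·0.90^8.
= 0.430467 = 0.4305.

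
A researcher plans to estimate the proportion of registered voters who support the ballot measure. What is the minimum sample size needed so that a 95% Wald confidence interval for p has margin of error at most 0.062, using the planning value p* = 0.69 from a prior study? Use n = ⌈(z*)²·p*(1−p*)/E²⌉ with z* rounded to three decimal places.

z* = 1.960 at the 95% level.
p*(1−p*) = 0.2139.
Required n before rounding: 3.841600 × 0.2139 / 0.062² = 213.766.
⌈213.766⌉ = 214.

n = 214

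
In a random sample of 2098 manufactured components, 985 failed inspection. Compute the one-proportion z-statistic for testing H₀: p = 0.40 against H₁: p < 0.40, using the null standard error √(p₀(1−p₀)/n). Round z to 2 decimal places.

p̂ = 985/2098 = 0.46949.
Under H₀, SE = √(p₀(1−p₀)/n) = √(0.40·0.60/2098) = √0.000114395 = 0.010696.
z = (p̂ − p₀)/SE = (0.46949 − 0.40)/0.010696 = 6.50.

z = 6.50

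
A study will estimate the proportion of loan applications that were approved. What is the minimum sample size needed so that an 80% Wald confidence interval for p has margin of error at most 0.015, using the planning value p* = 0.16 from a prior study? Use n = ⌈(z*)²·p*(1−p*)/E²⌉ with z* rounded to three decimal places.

z* = 1.282 at the 80% level.
p*(1−p*) = 0.16·0.84 = 0.1344.
Required n before rounding: 1.643524 × 0.1344 / 0.015² = 981.732.
Rounding up, n = 982.

n = 982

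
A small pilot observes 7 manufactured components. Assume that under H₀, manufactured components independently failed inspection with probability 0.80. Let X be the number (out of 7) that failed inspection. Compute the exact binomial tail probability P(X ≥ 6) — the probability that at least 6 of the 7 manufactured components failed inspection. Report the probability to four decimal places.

P = 0.5767

X is binomial with n = 7 and p = 0.80.
P(X ≥ 6) = C(7,6)·0.80^6·0.20^1 + C(7,7)·0.80^7·0.20^0.
= 0.367002 + 0.209715 = 0.5767.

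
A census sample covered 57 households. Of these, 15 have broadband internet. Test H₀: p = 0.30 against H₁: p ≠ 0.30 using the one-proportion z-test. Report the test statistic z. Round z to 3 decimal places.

z = -0.607

Sample proportion p̂ = 15/57 = 0.26316.
Under H₀, SE = √(p₀(1−p₀)/n) = √(0.30·0.70/57) = √0.003684211 = 0.060698.
z = (p̂ − p₀)/SE = (0.26316 − 0.30)/0.060698 = -0.607.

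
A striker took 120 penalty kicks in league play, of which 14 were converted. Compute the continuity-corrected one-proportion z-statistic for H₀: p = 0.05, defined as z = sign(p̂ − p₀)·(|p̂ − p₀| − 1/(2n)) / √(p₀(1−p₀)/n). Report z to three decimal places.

The sample proportion is 14/120 = 0.11667. p̂ − p₀ = 0.066667.
Continuity correction 1/(2n) = 1/240 = 0.004167.
Corrected numerator: |0.066667| − 0.004167 = 0.062500.
Null standard error: √(0.05·0.95/120) = √0.000395833 = 0.019896.
z = (+)0.062500/0.019896 = 3.141.

z = 3.141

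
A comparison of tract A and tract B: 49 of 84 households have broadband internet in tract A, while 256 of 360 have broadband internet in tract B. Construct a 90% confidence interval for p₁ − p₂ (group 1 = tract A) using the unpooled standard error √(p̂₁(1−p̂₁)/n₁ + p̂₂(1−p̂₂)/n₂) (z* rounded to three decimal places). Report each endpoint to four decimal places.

p̂₁ = 0.58333, p̂₂ = 0.71111, so the observed difference is -0.12778.
Unpooled SE = √(p̂₁(1−p̂₁)/n₁ + p̂₂(1−p̂₂)/n₂) = √(0.002893519 + 0.000570645) = 0.058857.
The 90% critical value is z* = 1.645. Margin of error = 0.09682.
CI: -0.12778 ± 0.09682 = (-0.2246, -0.0310).

(-0.2246, -0.0310)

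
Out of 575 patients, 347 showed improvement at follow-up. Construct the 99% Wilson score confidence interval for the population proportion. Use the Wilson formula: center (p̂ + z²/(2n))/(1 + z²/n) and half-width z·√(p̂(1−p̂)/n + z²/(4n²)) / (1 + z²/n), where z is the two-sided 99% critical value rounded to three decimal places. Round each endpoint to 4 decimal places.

p̂ = 347/575 = 0.60348; z = 2.576, so z² = 6.635776.
1 + z²/n = 1.011540.
Center = (0.60348 + 0.005770)/1.011540 = 0.60230.
Radicand: p̂(1−p̂)/n + z²/(4n²) = 0.000416160 + 0.000005018 = 0.000421178.
Half-width = 2.576·√0.000421178/1.011540 = 0.05226.
CI: 0.60230 ± 0.05226 = (0.5500, 0.6546).

(0.5500, 0.6546)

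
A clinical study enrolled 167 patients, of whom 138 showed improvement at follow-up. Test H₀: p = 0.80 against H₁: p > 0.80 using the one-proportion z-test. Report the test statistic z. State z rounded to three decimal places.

Sample proportion p̂ = 138/167 = 0.82635.
SE₀ = √(0.80·0.20/167) = 0.030953.
Test statistic: z = 0.02635/0.030953 = 0.851.

z = 0.851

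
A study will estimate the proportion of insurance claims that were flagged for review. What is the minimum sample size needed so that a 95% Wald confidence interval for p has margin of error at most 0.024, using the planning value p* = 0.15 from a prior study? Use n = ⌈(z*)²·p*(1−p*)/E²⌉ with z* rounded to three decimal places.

n = 851

The 95% critical value is z* = 1.960.
p*(1−p*) = 0.1275.
Required n before rounding: 3.841600 × 0.1275 / 0.024² = 850.354.
⌈850.354⌉ = 851.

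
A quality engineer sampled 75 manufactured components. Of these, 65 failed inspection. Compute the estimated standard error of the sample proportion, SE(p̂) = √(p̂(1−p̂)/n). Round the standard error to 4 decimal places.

SE = 0.0393

p̂ = 65/75 = 0.86667.
p̂(1−p̂) = 0.115553.
SE = √(0.115553/75) = 0.0393.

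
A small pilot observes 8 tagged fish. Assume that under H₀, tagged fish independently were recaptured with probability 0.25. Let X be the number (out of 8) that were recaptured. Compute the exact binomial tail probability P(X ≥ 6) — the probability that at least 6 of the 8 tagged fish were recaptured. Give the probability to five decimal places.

P = 0.00423

X is binomial with n = 8 and p = 0.25.
P(X ≥ 6) = C(8,6)·0.25^6·0.75^2 + C(8,7)·0.25^7·0.75^1 + C(8,8)·0.25^8·0.75^0.
= 0.003845 + 0.000366 + 0.000015 = 0.00423.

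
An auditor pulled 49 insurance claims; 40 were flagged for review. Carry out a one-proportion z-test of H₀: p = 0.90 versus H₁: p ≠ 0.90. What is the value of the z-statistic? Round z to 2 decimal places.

z = -1.95

With x = 40 successes in n = 49, p̂ = 0.81633.
Under H₀, SE = √(p₀(1−p₀)/n) = √(0.90·0.10/49) = √0.001836735 = 0.042857.
z = (0.81633 − 0.90)/0.042857 = -0.08367/0.042857 = -1.95.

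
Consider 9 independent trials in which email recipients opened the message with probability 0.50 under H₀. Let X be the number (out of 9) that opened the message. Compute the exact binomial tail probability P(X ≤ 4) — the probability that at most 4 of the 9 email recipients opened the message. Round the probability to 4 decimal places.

P = 0.5000

X ~ Binomial(n=9, p=0.50).
P(X ≤ 4) = Σ_{j=0}^{4} C(9,j)·0.50^j·0.50^{9−j}.
= 0.001953 + 0.017578 + 0.070312 + 0.164062 + 0.246094 = 0.5000.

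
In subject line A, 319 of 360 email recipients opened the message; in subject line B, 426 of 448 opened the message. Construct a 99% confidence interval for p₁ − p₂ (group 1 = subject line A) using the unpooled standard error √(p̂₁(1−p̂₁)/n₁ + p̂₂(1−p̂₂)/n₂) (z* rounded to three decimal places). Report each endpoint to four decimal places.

(-0.1153, -0.0143)

p̂₁ = 319/360 = 0.88611, p̂₂ = 426/448 = 0.95089; p̂₁ − p̂₂ = -0.06478.
Unpooled SE = √(p̂₁(1−p̂₁)/n₁ + p̂₂(1−p̂₂)/n₂) = √(0.000280328 + 0.000104231) = 0.019610.
z* = 2.576 at the 99% level. Margin = 2.576·0.019610 = 0.05052.
CI: -0.06478 ± 0.05052 = (-0.1153, -0.0143).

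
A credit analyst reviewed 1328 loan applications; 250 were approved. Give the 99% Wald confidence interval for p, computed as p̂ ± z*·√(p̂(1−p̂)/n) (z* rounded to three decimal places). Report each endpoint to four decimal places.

The sample proportion is 250/1328 = 0.18825.
SE(p̂) = √(0.18825·0.81175/1328) = 0.010727.
The 99% critical value is z* = 2.576.
Margin of error: 2.576 × 0.010727 = 0.02763.
So the interval runs from 0.1606 to 0.2159.

(0.1606, 0.2159)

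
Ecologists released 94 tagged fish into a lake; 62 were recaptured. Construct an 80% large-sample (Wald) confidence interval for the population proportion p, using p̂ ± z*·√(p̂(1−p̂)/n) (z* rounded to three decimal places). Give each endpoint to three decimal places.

With x = 62 successes in n = 94, p̂ = 0.65957.
SE = √(p̂(1−p̂)/n) = √(0.224536/94) = 0.048874.
z* = 1.282 at the 80% level.
Margin of error: 1.282 × 0.048874 = 0.06266.
Interval: 0.65957 ± 0.06266 → (0.597, 0.722).

(0.597, 0.722)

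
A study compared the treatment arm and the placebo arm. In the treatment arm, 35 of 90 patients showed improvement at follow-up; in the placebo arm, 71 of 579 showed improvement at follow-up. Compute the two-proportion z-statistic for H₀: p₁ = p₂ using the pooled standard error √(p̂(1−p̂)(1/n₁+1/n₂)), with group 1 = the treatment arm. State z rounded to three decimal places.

z = 6.435

Sample proportions: p̂₁ = 35/90 = 0.38889 and p̂₂ = 71/579 = 0.12263.
Pooled p̂ = (35+71)/(90+579) = 106/669 = 0.15845.
SE = √[p̂(1−p̂)(1/n₁+1/n₂)] = √[0.15845·0.84155·(1/90+1/579)] ≈ 0.041375.
z = 0.26626/0.041375 = 6.435.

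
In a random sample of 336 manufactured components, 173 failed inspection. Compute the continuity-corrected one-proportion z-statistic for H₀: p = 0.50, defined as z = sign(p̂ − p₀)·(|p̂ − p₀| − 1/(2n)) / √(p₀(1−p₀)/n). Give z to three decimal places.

z = 0.491

With x = 173 successes in n = 336, p̂ = 0.51488. p̂ − p₀ = 0.014881.
1/(2n) = 0.001488.
Corrected numerator: |0.014881| − 0.001488 = 0.013393.
Under H₀, SE = √(p₀(1−p₀)/n) = √(0.50·0.50/336) = √0.000744048 = 0.027277.
z = (+)0.013393/0.027277 = 0.491.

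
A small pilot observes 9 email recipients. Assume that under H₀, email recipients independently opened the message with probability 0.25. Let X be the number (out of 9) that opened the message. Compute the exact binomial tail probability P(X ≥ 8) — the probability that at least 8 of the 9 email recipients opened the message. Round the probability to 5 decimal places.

X ~ Binomial(n=9, p=0.25).
P(X ≥ 8) = C(9,8)·0.25^8·0.75^1 + C(9,9)·0.25^9·0.75^0.
= 0.000103 + 0.000004 = 0.00011.

P = 0.00011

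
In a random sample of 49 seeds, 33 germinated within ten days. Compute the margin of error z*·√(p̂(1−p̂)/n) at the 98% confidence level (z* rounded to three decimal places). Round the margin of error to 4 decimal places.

With x = 33 successes in n = 49, p̂ = 0.67347.
Standard error of p̂: √(0.219908/49) = √0.004487926 = 0.066992.
z* = 2.326 at the 98% level.
ME = 2.326·0.066992 = 0.1558.

ME = 0.1558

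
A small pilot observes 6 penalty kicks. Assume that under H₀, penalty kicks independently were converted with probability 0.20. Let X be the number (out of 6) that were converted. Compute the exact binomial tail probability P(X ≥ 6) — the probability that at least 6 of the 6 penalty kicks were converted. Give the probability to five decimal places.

P = 0.00006

X is binomial with n = 6 and p = 0.20.
P(X ≥ 6) = C(6,6)·0.20^6·0.80^0.
= 0.000064 = 0.00006.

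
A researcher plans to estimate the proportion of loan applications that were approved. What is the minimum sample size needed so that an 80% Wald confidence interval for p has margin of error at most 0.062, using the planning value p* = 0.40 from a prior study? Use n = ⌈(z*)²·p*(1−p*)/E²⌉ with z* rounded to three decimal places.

The 80% critical value is z* = 1.282.
p*(1−p*) = 0.2400.
Required n before rounding: 1.643524 × 0.2400 / 0.062² = 102.613.
Rounding up, n = 103.

n = 103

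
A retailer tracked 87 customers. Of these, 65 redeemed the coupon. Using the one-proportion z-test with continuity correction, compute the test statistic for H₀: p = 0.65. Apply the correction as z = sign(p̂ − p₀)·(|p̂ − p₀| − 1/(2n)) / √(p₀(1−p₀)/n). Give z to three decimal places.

z = 1.787

The sample proportion is 65/87 = 0.74713. p̂ − p₀ = 0.097126.
Continuity correction 1/(2n) = 1/174 = 0.005747.
Corrected numerator: |0.097126| − 0.005747 = 0.091379.
Under H₀, SE = √(p₀(1−p₀)/n) = √(0.65·0.35/87) = √0.002614943 = 0.051137.
z = +0.091379/0.051137 = 1.787.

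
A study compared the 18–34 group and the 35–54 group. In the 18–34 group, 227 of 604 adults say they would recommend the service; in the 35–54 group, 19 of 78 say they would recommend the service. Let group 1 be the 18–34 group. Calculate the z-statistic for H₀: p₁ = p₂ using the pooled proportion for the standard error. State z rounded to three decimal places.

z = 2.289

p̂₁ = 227/604 = 0.37583, p̂₂ = 19/78 = 0.24359.
Pooling: p̂ = 246/682 = 0.36070.
SE = √[p̂(1−p̂)(1/n₁+1/n₂)] = √[0.36070·0.63930·(1/604+1/78)] ≈ 0.057777.
z = (p̂₁ − p̂₂)/SE = (0.37583 − 0.24359)/0.057777 = 0.13224/0.057777 = 2.289.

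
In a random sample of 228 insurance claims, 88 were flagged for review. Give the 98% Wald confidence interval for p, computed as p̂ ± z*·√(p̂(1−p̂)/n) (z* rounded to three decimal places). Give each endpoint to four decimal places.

The sample proportion is 88/228 = 0.38596.
SE(p̂) = √(0.38596·0.61404/228) = 0.032241.
The 98% critical value is z* = 2.326.
Margin of error: 2.326 × 0.032241 = 0.07499.
Interval: 0.38596 ± 0.07499 → (0.3110, 0.4610).

(0.3110, 0.4610)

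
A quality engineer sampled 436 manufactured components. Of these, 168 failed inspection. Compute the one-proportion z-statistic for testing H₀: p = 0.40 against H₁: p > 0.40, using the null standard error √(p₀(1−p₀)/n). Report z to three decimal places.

Sample proportion p̂ = 168/436 = 0.38532.
Null standard error: √(0.40·0.60/436) = √0.000550459 = 0.023462.
z = (0.38532 − 0.40)/0.023462 = -0.01468/0.023462 = -0.626.

z = -0.626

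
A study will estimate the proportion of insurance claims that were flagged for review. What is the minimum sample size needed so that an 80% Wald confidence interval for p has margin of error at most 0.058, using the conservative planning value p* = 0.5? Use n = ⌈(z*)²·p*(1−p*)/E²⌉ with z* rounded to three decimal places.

For 80% confidence, z* = 1.282.
p*(1−p*) = 0.50·0.50 = 0.2500.
Required n before rounding: 1.643524 × 0.2500 / 0.058² = 122.141.
Rounding up, n = 123.

n = 123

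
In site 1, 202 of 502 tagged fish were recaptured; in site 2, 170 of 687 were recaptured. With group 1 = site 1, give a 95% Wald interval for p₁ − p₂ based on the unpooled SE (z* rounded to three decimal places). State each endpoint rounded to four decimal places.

p̂₁ = 0.40239, p̂₂ = 0.24745, so the observed difference is 0.15494.
SE = √(0.000479029 + 0.000271062) = √0.000750091 = 0.027388.
z* = 1.960 at the 95% level. Margin = 1.960·0.027388 = 0.05368.
So the interval runs from 0.1013 to 0.2086.

(0.1013, 0.2086)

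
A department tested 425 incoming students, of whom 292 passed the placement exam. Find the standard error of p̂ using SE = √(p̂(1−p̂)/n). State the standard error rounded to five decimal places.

SE = 0.02249

Sample proportion p̂ = 292/425 = 0.68706.
p̂(1−p̂) = 0.215009.
Dividing by n and taking the root: √0.000505904 = 0.02249.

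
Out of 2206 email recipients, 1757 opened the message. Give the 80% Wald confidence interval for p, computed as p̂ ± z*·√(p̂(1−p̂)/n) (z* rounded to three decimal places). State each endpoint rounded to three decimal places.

(0.785, 0.807)

With x = 1757 successes in n = 2206, p̂ = 0.79646.
SE = √(p̂(1−p̂)/n) = √(0.162109/2206) = 0.008572.
The 80% critical value is z* = 1.282.
Margin of error: 1.282 × 0.008572 = 0.01099.
CI: 0.79646 ± 0.01099 = (0.785, 0.807).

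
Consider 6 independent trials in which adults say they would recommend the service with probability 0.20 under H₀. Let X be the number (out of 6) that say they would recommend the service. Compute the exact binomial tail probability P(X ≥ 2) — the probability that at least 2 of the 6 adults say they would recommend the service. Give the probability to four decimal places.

P = 0.3446

X is binomial with n = 6 and p = 0.20.
P(X ≥ 2) = Σ_{j=2}^{6} C(6,j)·0.20^j·0.80^{6−j}.
= 0.245760 + 0.081920 + 0.015360 + 0.001536 + 0.000064 = 0.3446.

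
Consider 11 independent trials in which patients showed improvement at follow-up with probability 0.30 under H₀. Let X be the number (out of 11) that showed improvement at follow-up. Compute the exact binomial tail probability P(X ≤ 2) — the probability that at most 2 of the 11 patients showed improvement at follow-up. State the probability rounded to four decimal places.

X is binomial with n = 11 and p = 0.30.
P(X ≤ 2) = C(11,0)·0.30^0·0.70^11 + C(11,1)·0.30^1·0.70^10 + C(11,2)·0.30^2·0.70^9.
= 0.019773 + 0.093217 + 0.199750 = 0.3127.

P = 0.3127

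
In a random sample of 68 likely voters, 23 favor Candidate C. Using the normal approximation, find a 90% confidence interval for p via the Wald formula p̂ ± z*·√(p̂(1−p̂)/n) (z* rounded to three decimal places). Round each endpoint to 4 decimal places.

(0.2439, 0.4326)

p̂ = 23/68 = 0.33824.
SE(p̂) = √(0.33824·0.66176/68) = 0.057373.
For 90% confidence, z* = 1.645.
Margin = 1.645·0.057373 = 0.09438.
Interval: 0.33824 ± 0.09438 → (0.2439, 0.4326).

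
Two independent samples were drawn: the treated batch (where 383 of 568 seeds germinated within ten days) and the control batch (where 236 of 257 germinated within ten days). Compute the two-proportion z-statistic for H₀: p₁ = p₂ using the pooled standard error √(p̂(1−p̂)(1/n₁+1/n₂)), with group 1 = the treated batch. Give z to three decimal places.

z = -7.498

Sample proportions: p̂₁ = 383/568 = 0.67430 and p̂₂ = 236/257 = 0.91829.
Pooled p̂ = (383+236)/(568+257) = 619/825 = 0.75030.
Pooled SE = √[0.1873484·0.00565161] ≈ 0.032540.
z = (p̂₁ − p̂₂)/SE = (0.67430 − 0.91829)/0.032540 = -0.24399/0.032540 = -7.498.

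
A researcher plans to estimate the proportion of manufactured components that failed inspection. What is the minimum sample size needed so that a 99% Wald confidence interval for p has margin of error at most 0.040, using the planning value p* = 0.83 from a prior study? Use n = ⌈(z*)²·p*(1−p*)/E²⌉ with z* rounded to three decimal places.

z* = 2.576 at the 99% level.
p*(1−p*) = 0.1411.
Required n before rounding: 6.635776 × 0.1411 / 0.040² = 585.192.
⌈585.192⌉ = 586.

n = 586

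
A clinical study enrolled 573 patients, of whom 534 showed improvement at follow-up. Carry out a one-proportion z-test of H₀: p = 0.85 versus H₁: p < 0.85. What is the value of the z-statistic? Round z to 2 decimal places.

z = 5.49

Sample proportion p̂ = 534/573 = 0.93194.
Null standard error: √(0.85·0.15/573) = √0.000222513 = 0.014917.
z = (0.93194 − 0.85)/0.014917 = 0.08194/0.014917 = 5.49.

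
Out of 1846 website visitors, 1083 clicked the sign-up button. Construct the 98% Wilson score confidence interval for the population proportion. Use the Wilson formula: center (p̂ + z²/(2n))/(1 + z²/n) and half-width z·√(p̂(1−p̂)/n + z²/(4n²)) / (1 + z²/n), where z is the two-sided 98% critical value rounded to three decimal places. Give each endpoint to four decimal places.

Here p̂ = 1083/1846 = 0.58667 and z = 2.326 (z² = 5.410276).
Denominator 1 + z²/n = 1 + 5.410276/1846 = 1.002931.
Adjusted center: (0.58667 + z²/(2n))/1.002931 = 0.58642.
Radicand: p̂(1−p̂)/n + z²/(4n²) = 0.000131358 + 0.000000397 = 0.000131755.
Half-width = z·√(radicand)/denom = 2.326·0.011478/1.002931 = 0.02662.
So the interval runs from 0.5598 to 0.6130.

(0.5598, 0.6130)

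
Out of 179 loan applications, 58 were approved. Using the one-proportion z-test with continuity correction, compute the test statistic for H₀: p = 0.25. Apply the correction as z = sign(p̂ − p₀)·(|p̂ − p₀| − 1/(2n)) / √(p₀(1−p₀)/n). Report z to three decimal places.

The sample proportion is 58/179 = 0.32402. p̂ − p₀ = 0.074022.
1/(2n) = 0.002793.
Corrected numerator: |0.074022| − 0.002793 = 0.071229.
Under H₀, SE = √(p₀(1−p₀)/n) = √(0.25·0.75/179) = √0.001047486 = 0.032365.
z = +0.071229/0.032365 = 2.201.

z = 2.201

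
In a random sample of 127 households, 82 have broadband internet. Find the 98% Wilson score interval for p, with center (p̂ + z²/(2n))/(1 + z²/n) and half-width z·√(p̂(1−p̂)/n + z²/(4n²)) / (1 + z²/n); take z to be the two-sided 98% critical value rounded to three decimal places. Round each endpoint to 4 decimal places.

(0.5428, 0.7366)

Here p̂ = 82/127 = 0.64567 and z = 2.326 (z² = 5.410276).
1 + z²/n = 1.042601.
Center = (0.64567 + 0.021300)/1.042601 = 0.63972.
Radicand: p̂(1−p̂)/n + z²/(4n²) = 0.001801421 + 0.000083859 = 0.001885280.
Half-width = z·√(radicand)/denom = 2.326·0.043420/1.042601 = 0.09687.
Interval: 0.63972 ± 0.09687 → (0.5428, 0.7366).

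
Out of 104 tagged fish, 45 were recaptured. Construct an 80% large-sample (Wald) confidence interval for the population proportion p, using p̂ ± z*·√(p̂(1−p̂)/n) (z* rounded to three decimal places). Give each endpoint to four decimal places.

p̂ = 45/104 = 0.43269.
Standard error of p̂: √(0.245470/104) = √0.002360285 = 0.048583.
For 80% confidence, z* = 1.282.
Margin of error: 1.282 × 0.048583 = 0.06228.
So the interval runs from 0.3704 to 0.4950.

(0.3704, 0.4950)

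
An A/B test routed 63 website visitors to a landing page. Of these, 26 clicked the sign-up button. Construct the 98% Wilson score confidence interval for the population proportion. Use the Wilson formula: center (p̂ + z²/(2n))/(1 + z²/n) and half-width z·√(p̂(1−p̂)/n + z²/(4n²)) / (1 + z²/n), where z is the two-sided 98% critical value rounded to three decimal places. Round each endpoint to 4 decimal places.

(0.2810, 0.5582)

Here p̂ = 26/63 = 0.41270 and z = 2.326 (z² = 5.410276).
1 + z²/n = 1.085877.
Center = (0.41270 + 0.042939)/1.085877 = 0.41960.
Radicand: p̂(1−p̂)/n + z²/(4n²) = 0.003847277 + 0.000340783 = 0.004188060.
Half-width = 2.326·√0.004188060/1.085877 = 0.13862.
Interval: 0.41960 ± 0.13862 → (0.2810, 0.5582).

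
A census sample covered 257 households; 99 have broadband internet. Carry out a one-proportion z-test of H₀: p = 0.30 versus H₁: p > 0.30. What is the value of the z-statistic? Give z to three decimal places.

z = 2.981

The sample proportion is 99/257 = 0.38521.
Null standard error: √(0.30·0.70/257) = √0.000817121 = 0.028585.
Test statistic: z = 0.08521/0.028585 = 2.981.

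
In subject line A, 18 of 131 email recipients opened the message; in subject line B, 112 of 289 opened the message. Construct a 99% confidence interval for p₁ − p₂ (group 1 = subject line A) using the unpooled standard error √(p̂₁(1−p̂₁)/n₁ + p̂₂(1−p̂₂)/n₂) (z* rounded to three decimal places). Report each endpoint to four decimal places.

p̂₁ = 0.13740, p̂₂ = 0.38754, so the observed difference is -0.25014.
Unpooled SE = √(p̂₁(1−p̂₁)/n₁ + p̂₂(1−p̂₂)/n₂) = √(0.000904768 + 0.000821292) = 0.041546.
z* = 2.576 at the 99% level. Margin = 2.576·0.041546 = 0.10702.
So the interval runs from -0.3572 to -0.1431.

(-0.3572, -0.1431)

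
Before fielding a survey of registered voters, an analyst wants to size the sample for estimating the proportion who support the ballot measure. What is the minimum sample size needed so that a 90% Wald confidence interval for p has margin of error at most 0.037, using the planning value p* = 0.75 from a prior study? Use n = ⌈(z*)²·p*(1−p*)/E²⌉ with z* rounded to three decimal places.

The 90% critical value is z* = 1.645.
p*(1−p*) = 0.1875.
Required n before rounding: 2.706025 × 0.1875 / 0.037² = 370.621.
⌈370.621⌉ = 371.

n = 371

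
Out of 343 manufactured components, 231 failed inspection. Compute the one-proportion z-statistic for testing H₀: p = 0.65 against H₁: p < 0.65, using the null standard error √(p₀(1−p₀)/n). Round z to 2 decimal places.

With x = 231 successes in n = 343, p̂ = 0.67347.
SE₀ = √(0.65·0.35/343) = 0.025754.
Test statistic: z = 0.02347/0.025754 = 0.91.

z = 0.91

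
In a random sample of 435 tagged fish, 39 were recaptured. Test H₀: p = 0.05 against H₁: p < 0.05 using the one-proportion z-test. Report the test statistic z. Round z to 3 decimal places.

p̂ = 39/435 = 0.08966.
Null standard error: √(0.05·0.95/435) = √0.000109195 = 0.010450.
z = (0.08966 − 0.05)/0.010450 = 0.03966/0.010450 = 3.795.

z = 3.795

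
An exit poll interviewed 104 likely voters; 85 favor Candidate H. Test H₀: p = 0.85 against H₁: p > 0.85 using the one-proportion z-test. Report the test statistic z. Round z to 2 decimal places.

z = -0.93

Sample proportion p̂ = 85/104 = 0.81731.
Null standard error: √(0.85·0.15/104) = √0.001225962 = 0.035014.
z = (0.81731 − 0.85)/0.035014 = -0.03269/0.035014 = -0.93.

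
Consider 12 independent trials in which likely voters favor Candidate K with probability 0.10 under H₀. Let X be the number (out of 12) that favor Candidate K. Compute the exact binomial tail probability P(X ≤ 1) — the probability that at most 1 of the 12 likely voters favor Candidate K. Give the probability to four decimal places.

X ~ Binomial(n=12, p=0.10).
P(X ≤ 1) = C(12,0)·0.10^0·0.90^12 + C(12,1)·0.10^1·0.90^11.
= 0.282430 + 0.376573 = 0.6590.

P = 0.6590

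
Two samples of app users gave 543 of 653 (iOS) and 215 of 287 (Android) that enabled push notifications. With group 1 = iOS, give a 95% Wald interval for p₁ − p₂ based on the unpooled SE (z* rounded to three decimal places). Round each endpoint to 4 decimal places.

p̂₁ = 543/653 = 0.83155, p̂₂ = 215/287 = 0.74913; p̂₁ − p̂₂ = 0.08242.
Unpooled SE = √(p̂₁(1−p̂₁)/n₁ + p̂₂(1−p̂₂)/n₂) = √(0.000214513 + 0.000654825) = 0.029485.
For 95% confidence, z* = 1.960. Margin = 1.960·0.029485 = 0.05779.
So the interval runs from 0.0246 to 0.1402.

(0.0246, 0.1402)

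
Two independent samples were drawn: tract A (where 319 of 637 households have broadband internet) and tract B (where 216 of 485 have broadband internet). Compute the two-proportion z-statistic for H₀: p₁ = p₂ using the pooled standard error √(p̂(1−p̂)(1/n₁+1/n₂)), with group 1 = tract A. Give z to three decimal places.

p̂₁ = 319/637 = 0.50078, p̂₂ = 216/485 = 0.44536.
Pooling: p̂ = 535/1122 = 0.47683.
SE = √[p̂(1−p̂)(1/n₁+1/n₂)] = √[0.47683·0.52317·(1/637+1/485)] ≈ 0.030099.
z = 0.05542/0.030099 = 1.841.

z = 1.841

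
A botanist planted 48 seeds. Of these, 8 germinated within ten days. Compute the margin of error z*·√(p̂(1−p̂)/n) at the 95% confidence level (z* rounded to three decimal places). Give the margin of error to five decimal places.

Sample proportion p̂ = 8/48 = 0.16667.
SE(p̂) = √(0.16667·0.83333/48) = 0.053791.
z* = 1.960 at the 95% level.
ME = 1.960·0.053791 = 0.10543.

ME = 0.10543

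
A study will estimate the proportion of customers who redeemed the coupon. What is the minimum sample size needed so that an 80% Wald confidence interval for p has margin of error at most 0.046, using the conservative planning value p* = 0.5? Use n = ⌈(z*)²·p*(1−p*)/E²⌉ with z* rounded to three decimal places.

n = 195

The 80% critical value is z* = 1.282.
p*(1−p*) = 0.2500.
Required n before rounding: 1.643524 × 0.2500 / 0.046² = 194.178.
Rounding up, n = 195.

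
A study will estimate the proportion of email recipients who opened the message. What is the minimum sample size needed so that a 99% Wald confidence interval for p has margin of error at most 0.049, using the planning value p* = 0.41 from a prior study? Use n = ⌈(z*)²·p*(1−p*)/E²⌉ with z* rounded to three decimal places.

z* = 2.576 at the 99% level.
p*(1−p*) = 0.2419.
Required n before rounding: 6.635776 × 0.2419 / 0.049² = 668.552.
Rounding up, n = 669.

n = 669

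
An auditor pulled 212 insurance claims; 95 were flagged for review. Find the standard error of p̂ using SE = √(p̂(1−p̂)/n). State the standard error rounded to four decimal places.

With x = 95 successes in n = 212, p̂ = 0.44811.
p̂(1−p̂) = 0.44811·0.55189 = 0.247307.
SE = √(0.247307/212) = 0.0342.

SE = 0.0342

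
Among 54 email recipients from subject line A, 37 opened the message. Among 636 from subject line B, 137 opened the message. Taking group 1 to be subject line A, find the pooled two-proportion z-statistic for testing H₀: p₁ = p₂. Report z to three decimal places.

Sample proportions: p̂₁ = 37/54 = 0.68519 and p̂₂ = 137/636 = 0.21541.
Pooling: p̂ = 174/690 = 0.25217.
Pooled SE = √[0.1885822·0.02009085] ≈ 0.061553.
z = 0.46978/0.061553 = 7.632.

z = 7.632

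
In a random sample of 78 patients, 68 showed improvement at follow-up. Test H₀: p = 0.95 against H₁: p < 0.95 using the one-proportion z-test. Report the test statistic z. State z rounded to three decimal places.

z = -3.169

Sample proportion p̂ = 68/78 = 0.87179.
Under H₀, SE = √(p₀(1−p₀)/n) = √(0.95·0.05/78) = √0.000608974 = 0.024677.
Test statistic: z = -0.07821/0.024677 = -3.169.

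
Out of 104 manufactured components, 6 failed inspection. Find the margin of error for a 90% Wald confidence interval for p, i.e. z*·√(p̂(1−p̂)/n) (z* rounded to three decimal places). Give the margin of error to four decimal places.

ME = 0.0376

p̂ = 6/104 = 0.05769.
SE = √(p̂(1−p̂)/n) = √(0.054364/104) = 0.022863.
z* = 1.645 at the 90% level.
So ME = 0.0376.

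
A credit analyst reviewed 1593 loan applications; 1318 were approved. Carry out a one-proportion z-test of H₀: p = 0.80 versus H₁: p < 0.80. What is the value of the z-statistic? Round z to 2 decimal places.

With x = 1318 successes in n = 1593, p̂ = 0.82737.
SE₀ = √(0.80·0.20/1593) = 0.010022.
z = (0.82737 − 0.80)/0.010022 = 0.02737/0.010022 = 2.73.

z = 2.73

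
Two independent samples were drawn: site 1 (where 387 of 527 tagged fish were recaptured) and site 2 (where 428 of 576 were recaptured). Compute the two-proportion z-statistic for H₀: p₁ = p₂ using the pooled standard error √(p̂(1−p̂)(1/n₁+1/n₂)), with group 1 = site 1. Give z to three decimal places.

Sample proportions: p̂₁ = 387/527 = 0.73435 and p̂₂ = 428/576 = 0.74306.
Pooled p̂ = (387+428)/(527+576) = 815/1103 = 0.73889.
Pooled SE = √[0.1929297·0.00363364] ≈ 0.026477.
z = -0.00871/0.026477 = -0.329.

z = -0.329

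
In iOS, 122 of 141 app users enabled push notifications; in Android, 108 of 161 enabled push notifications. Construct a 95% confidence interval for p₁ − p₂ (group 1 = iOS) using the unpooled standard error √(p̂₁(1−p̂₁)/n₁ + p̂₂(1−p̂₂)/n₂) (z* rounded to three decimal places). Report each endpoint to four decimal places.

(0.1025, 0.2863)

p̂₁ = 0.86525, p̂₂ = 0.67081, so the observed difference is 0.19444.
Unpooled SE = √(p̂₁(1−p̂₁)/n₁ + p̂₂(1−p̂₂)/n₂) = √(0.000826906 + 0.001371583) = 0.046888.
z* = 1.960 at the 95% level. Margin of error = 0.09190.
So the interval runs from 0.1025 to 0.2863.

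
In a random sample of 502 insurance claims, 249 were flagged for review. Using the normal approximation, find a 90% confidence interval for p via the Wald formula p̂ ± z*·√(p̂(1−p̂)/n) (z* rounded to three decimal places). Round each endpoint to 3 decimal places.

With x = 249 successes in n = 502, p̂ = 0.49602.
SE(p̂) = √(0.49602·0.50398/502) = 0.022315.
The 90% critical value is z* = 1.645.
Margin = 1.645·0.022315 = 0.03671.
Interval: 0.49602 ± 0.03671 → (0.459, 0.533).

(0.459, 0.533)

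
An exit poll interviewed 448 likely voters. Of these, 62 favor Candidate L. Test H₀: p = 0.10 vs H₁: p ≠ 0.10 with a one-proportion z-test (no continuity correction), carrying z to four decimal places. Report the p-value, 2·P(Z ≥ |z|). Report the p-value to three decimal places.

Sample proportion p̂ = 62/448 = 0.13839.
Null standard error: √(0.10·0.90/448) = √0.000200893 = 0.014174.
z = (p̂ − p₀)/SE = (62/448 − 0.10)/0.014174 ≈ 2.7087.
From the standard normal, 2·P(Z ≥ |z|) = 0.007.

p-value = 0.007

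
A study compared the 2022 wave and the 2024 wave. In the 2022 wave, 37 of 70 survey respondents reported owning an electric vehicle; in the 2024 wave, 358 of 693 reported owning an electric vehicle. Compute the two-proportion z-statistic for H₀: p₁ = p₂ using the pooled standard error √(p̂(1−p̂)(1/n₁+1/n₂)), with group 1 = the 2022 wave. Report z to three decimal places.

p̂₁ = 37/70 = 0.52857, p̂₂ = 358/693 = 0.51659.
Pooled p̂ = (37+358)/(70+693) = 395/763 = 0.51769.
Pooled SE = √[0.2496869·0.01572872] ≈ 0.062668.
z = (p̂₁ − p̂₂)/SE = (0.52857 − 0.51659)/0.062668 = 0.01198/0.062668 = 0.191.

z = 0.191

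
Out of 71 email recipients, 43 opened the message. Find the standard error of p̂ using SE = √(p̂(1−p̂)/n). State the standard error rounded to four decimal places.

p̂ = 43/71 = 0.60563.
p̂(1−p̂) = 0.238842.
Dividing by n and taking the root: √0.003363972 = 0.0580.

SE = 0.0580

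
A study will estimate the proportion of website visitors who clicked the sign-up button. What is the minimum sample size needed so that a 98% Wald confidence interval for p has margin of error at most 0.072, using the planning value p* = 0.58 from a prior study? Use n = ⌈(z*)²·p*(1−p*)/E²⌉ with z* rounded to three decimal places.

n = 255

For 98% confidence, z* = 2.326.
p*(1−p*) = 0.58·0.42 = 0.2436.
(z*)²·p*(1−p*)/E² = 5.410276·0.2436/0.005184 = 254.233.
⌈254.233⌉ = 255.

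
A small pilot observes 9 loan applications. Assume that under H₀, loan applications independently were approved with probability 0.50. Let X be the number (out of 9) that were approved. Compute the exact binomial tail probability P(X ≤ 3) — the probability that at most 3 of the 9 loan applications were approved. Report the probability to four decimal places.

P = 0.2539

X is binomial with n = 9 and p = 0.50.
P(X ≤ 3) = C(9,0)·0.50^0·0.50^9 + C(9,1)·0.50^1·0.50^8 + C(9,2)·0.50^2·0.50^7 + C(9,3)·0.50^3·0.50^6.
= 0.001953 + 0.017578 + 0.070312 + 0.164062 = 0.2539.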